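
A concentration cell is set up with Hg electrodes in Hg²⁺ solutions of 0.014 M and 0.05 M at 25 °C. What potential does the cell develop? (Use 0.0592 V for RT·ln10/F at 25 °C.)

0.016 V

Both half-cells are Hg²⁺/Hg, so E°_cell = 0. The concentrated side is the cathode; the cell reaction moves Hg²⁺ from high to low concentration with n = 2.
Q = [Hg²⁺]_dilute/[Hg²⁺]_conc = 0.014/0.05 = 0.280.
E = 0 − (0.0592/2) log Q = −(0.0592/2)(-0.553) = 0.0164 V.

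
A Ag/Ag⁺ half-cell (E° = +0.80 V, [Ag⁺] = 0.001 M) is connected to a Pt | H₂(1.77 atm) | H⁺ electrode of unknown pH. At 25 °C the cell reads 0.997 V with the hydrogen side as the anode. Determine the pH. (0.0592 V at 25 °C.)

E°_cell = 0.80 V and n = 2.
log Q = n(E° − E)/0.0592 = 2×(0.80 − 0.997)/0.0592 = -6.655.
With Q = [H⁺]^2 / ([Ag⁺]^2·P(H₂)), solving for [H⁺] gives log[H⁺] = -6.204, so pH = 6.20.

pH = 6.20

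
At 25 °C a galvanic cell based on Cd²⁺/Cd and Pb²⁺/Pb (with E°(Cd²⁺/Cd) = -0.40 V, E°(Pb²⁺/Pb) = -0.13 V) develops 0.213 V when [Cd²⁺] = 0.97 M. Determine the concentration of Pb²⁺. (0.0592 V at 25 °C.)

0.012 M

From the Nernst equation, log Q = n(E° − E)/0.0592 = 2(0.27 − 0.213)/0.0592 = 1.926, so Q = 84.3.
With Q = [Cd²⁺]/[Pb²⁺] and the known concentrations, [Pb²⁺] in the denominator gives [Pb²⁺] = 0.012 M.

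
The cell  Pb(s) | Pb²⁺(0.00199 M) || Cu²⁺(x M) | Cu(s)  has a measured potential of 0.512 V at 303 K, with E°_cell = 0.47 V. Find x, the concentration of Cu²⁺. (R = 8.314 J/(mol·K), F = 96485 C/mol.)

0.05 M

From the Nernst equation, ln Q = nF(E° − E)/RT = 2×96485×(0.47 − 0.512)/(8.314×303) = -3.217, so Q = 0.0401.
With Q = [Pb²⁺]/[Cu²⁺] and the known concentrations, [Cu²⁺] in the denominator gives [Cu²⁺] = 0.05 M.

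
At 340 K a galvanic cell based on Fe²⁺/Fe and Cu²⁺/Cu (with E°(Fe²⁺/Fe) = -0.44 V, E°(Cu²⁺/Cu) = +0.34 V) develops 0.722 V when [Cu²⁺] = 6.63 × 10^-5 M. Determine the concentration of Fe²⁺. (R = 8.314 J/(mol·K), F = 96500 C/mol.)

From the Nernst equation, ln Q = nF(E° − E)/RT = 2×96500×(0.78 − 0.722)/(8.314×340) = 3.960, so Q = 52.5.
With Q = [Fe²⁺]/[Cu²⁺] and the known concentrations, [Fe²⁺] in the numerator gives [Fe²⁺] = 0.0035 M.

0.0035 M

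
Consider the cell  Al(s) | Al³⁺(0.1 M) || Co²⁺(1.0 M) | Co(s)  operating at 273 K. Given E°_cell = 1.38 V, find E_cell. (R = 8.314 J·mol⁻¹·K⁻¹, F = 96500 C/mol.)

Balancing electrons gives n = 6; the reaction quotient is Q = [Al³⁺]^2/[Co²⁺]^3 = 0.0100.
E = E° − (RT/nF) ln Q = 1.38 − (8.314×273)/(6×96500) × (-4.605) = 1.380 + 0.018 = 1.398 V.

1.40 V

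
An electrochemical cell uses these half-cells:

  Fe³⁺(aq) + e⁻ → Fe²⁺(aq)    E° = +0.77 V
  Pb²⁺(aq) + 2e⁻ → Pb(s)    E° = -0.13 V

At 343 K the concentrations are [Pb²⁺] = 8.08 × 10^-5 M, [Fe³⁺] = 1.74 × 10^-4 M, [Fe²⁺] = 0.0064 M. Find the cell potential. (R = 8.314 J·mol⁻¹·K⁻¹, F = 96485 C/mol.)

0.933 V

The Fe³⁺/Fe²⁺ couple has the higher reduction potential and acts as the cathode, so E°_cell = +0.77 − (-0.13) = 0.90 V.
Balancing electrons gives n = 2; the reaction quotient is Q = [Pb²⁺]·[Fe²⁺]^2/[Fe³⁺]^2 = 0.109.
E = E° − (RT/nF) ln Q = 0.90 − (8.314×343)/(2×96485) × (-2.214) = 0.900 + 0.033 = 0.933 V.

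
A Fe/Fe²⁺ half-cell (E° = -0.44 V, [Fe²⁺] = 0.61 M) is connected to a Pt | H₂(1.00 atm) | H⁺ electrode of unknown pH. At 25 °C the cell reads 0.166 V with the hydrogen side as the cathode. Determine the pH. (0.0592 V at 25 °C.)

E°_cell = 0.44 V and n = 2.
log Q = n(E° − E)/0.0592 = 2×(0.44 − 0.166)/0.0592 = 9.257.
With Q = [Fe²⁺]·P(H₂) / [H⁺]^2, solving for [H⁺] gives log[H⁺] = -4.736, so pH = 4.74.

pH = 4.74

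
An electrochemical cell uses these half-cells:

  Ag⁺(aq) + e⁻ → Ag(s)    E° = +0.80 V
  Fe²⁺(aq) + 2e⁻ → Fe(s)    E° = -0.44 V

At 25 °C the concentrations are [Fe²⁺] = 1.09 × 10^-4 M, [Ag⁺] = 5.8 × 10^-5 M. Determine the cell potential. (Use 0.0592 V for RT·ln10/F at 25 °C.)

The Ag⁺/Ag couple has the higher reduction potential and acts as the cathode, so E°_cell = +0.80 − (-0.44) = 1.24 V.
Balancing electrons gives n = 2; the reaction quotient is Q = [Fe²⁺]/[Ag⁺]^2 = 3.24 × 10^4.
At 25 °C, E = E° − (0.0592/n) log Q = 1.24 − (0.0592/2)(4.511) = 1.240 − 0.134 = 1.106 V.

1.11 V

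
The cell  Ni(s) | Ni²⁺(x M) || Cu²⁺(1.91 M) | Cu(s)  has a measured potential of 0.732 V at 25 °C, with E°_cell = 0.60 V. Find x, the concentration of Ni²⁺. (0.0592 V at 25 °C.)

From the Nernst equation, log Q = n(E° − E)/0.0592 = 2(0.60 − 0.732)/0.0592 = -4.459, so Q = 3.47 × 10^-5.
With Q = [Ni²⁺]/[Cu²⁺] and the known concentrations, [Ni²⁺] in the numerator gives [Ni²⁺] = 6.6 × 10^-5 M.

6.6 × 10^-5 M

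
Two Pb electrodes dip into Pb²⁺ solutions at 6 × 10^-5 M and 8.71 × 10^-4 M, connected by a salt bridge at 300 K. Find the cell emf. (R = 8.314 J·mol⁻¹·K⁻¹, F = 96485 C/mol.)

0.035 V

Both half-cells are Pb²⁺/Pb, so E°_cell = 0. The concentrated side is the cathode; the cell reaction moves Pb²⁺ from high to low concentration with n = 2.
Q = [Pb²⁺]_dilute/[Pb²⁺]_conc = 6 × 10^-5/8.71 × 10^-4 = 0.0689.
E = 0 − (RT/nF) ln Q = −((8.314×300)/(2×96485))(-2.675) = 0.0346 V.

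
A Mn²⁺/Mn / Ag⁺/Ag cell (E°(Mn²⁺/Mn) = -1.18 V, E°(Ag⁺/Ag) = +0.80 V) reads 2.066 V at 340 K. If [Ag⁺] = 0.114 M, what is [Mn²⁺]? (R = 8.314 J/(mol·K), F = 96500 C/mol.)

3.7 × 10^-5 M

From the Nernst equation, ln Q = nF(E° − E)/RT = 2×96500×(1.98 − 2.066)/(8.314×340) = -5.872, so Q = 0.00282.
With Q = [Mn²⁺]/[Ag⁺]^2 and the known concentrations, [Mn²⁺] in the numerator gives [Mn²⁺] = 3.7 × 10^-5 M.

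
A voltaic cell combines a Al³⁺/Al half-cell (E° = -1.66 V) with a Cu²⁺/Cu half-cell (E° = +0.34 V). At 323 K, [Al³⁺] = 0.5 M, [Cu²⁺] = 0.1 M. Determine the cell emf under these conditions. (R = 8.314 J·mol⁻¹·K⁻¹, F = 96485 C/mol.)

The Cu²⁺/Cu couple has the higher reduction potential and acts as the cathode, so E°_cell = +0.34 − (-1.66) = 2.00 V.
Balancing electrons gives n = 6; the reaction quotient is Q = [Al³⁺]^2/[Cu²⁺]^3 = 250.
E = E° − (RT/nF) ln Q = 2.00 − (8.314×323)/(6×96485) × (5.521) = 2.000 − 0.026 = 1.974 V.

1.97 V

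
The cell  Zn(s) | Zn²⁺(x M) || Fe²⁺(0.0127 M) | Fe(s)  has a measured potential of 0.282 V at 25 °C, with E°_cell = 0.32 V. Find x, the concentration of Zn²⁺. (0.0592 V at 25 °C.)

From the Nernst equation, log Q = n(E° − E)/0.0592 = 2(0.32 − 0.282)/0.0592 = 1.284, so Q = 19.2.
With Q = [Zn²⁺]/[Fe²⁺] and the known concentrations, [Zn²⁺] in the numerator gives [Zn²⁺] = 0.24 M.

0.24 M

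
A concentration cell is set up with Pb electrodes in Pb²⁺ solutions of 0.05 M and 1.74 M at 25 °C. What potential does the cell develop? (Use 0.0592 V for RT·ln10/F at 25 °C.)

Both half-cells are Pb²⁺/Pb, so E°_cell = 0. The concentrated side is the cathode; the cell reaction moves Pb²⁺ from high to low concentration with n = 2.
Q = [Pb²⁺]_dilute/[Pb²⁺]_conc = 0.05/1.74 = 0.0287.
E = 0 − (0.0592/2) log Q = −(0.0592/2)(-1.542) = 0.0456 V.

0.046 V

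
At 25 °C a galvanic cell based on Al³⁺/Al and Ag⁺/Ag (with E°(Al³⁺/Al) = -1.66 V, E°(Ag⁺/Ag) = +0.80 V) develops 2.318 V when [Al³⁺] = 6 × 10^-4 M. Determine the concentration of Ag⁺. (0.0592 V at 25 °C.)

3.4 × 10^-4 M

From the Nernst equation, log Q = n(E° − E)/0.0592 = 3(2.46 − 2.318)/0.0592 = 7.196, so Q = 1.57 × 10^7.
With Q = [Al³⁺]/[Ag⁺]^3 and the known concentrations, [Ag⁺]^3 in the denominator gives [Ag⁺] = 3.4 × 10^-4 M.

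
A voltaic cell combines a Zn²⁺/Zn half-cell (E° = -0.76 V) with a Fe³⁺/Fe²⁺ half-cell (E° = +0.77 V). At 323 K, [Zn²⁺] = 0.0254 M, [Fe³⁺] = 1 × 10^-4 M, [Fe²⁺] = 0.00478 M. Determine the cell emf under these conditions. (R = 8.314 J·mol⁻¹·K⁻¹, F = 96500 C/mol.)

The Fe³⁺/Fe²⁺ couple has the higher reduction potential and acts as the cathode, so E°_cell = +0.77 − (-0.76) = 1.53 V.
Balancing electrons gives n = 2; the reaction quotient is Q = [Zn²⁺]·[Fe²⁺]^2/[Fe³⁺]^2 = 58.0.
E = E° − (RT/nF) ln Q = 1.53 − (8.314×323)/(2×96500) × (4.061) = 1.530 − 0.057 = 1.473 V.

1.47 V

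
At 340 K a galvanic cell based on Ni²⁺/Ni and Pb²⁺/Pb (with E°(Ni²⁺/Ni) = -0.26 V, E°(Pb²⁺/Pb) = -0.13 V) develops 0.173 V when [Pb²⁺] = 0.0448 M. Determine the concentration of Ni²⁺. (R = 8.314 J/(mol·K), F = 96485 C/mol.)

From the Nernst equation, ln Q = nF(E° − E)/RT = 2×96485×(0.13 − 0.173)/(8.314×340) = -2.935, so Q = 0.0531.
With Q = [Ni²⁺]/[Pb²⁺] and the known concentrations, [Ni²⁺] in the numerator gives [Ni²⁺] = 0.0024 M.

0.0024 M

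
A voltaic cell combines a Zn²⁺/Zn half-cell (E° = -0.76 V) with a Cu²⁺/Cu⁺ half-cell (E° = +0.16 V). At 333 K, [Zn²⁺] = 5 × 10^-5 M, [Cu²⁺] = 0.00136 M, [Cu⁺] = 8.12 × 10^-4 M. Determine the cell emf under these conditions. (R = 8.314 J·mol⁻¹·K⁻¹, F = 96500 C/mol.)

1.08 V

The Cu²⁺/Cu⁺ couple has the higher reduction potential and acts as the cathode, so E°_cell = +0.16 − (-0.76) = 0.92 V.
Balancing electrons gives n = 2; the reaction quotient is Q = [Zn²⁺]·[Cu⁺]^2/[Cu²⁺]^2 = 1.78 × 10^-5.
E = E° − (RT/nF) ln Q = 0.92 − (8.314×333)/(2×96500) × (-10.935) = 0.920 + 0.157 = 1.077 V.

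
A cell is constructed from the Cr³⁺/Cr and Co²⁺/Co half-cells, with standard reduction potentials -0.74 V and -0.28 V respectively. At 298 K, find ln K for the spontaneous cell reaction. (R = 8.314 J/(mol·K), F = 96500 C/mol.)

ln K = 107.5

E°_cell = -0.28 − (-0.74) = 0.46 V, with n = 6 electrons transferred.
At equilibrium E = 0, so the Nernst equation gives ln K = nFE°/RT = (6)(96500)(0.46)/((8.314)(298)) = 107.50.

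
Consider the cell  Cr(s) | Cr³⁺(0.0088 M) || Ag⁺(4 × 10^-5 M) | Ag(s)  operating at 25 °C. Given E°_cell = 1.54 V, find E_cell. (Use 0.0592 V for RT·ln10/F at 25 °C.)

Balancing electrons gives n = 3; the reaction quotient is Q = [Cr³⁺]/[Ag⁺]^3 = 1.37 × 10^11.
At 25 °C, E = E° − (0.0592/n) log Q = 1.54 − (0.0592/3)(11.138) = 1.540 − 0.220 = 1.320 V.

1.32 V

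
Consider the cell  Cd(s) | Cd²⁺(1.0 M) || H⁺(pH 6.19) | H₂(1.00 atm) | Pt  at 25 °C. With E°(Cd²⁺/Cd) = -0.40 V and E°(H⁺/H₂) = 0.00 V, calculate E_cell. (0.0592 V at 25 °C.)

The hydrogen couple is the cathode, so E°_cell = 0.40 V; n = 2.
[H⁺] = 10^(−6.19) = 6.5 × 10^-7 M, and Q = [Cd²⁺]·P(H₂) / [H⁺]^2 = 2.4 × 10^12.
E = E° − (0.0592/2) log Q = 0.40 − (0.0592/2)(12.380) = 0.034 V.

0.034 V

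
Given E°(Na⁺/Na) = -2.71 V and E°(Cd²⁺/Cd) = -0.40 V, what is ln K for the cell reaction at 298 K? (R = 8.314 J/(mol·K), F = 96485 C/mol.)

E°_cell = -0.40 − (-2.71) = 2.31 V, with n = 2 electrons transferred.
At equilibrium E = 0, so the Nernst equation gives ln K = nFE°/RT = (2)(96485)(2.31)/((8.314)(298)) = 179.92.

ln K = 179.9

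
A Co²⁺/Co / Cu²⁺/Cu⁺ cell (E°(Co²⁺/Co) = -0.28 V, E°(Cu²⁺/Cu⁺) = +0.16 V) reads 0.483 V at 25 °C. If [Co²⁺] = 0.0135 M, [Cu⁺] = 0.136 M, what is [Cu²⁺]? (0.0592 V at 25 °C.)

From the Nernst equation, log Q = n(E° − E)/0.0592 = 2(0.44 − 0.483)/0.0592 = -1.453, so Q = 0.0353.
With Q = [Co²⁺]·[Cu⁺]^2/[Cu²⁺]^2 and the known concentrations, [Cu²⁺]^2 in the denominator gives [Cu²⁺] = 0.084 M.

0.084 M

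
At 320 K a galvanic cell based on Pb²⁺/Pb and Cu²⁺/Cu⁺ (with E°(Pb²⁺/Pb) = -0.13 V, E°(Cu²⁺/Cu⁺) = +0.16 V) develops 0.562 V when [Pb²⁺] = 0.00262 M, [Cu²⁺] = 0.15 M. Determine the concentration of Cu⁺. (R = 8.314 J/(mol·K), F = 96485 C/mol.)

1.5 × 10^-4 M

From the Nernst equation, ln Q = nF(E° − E)/RT = 2×96485×(0.29 − 0.562)/(8.314×320) = -19.729, so Q = 2.7 × 10^-9.
With Q = [Pb²⁺]·[Cu⁺]^2/[Cu²⁺]^2 and the known concentrations, [Cu⁺]^2 in the numerator gives [Cu⁺] = 1.5 × 10^-4 M.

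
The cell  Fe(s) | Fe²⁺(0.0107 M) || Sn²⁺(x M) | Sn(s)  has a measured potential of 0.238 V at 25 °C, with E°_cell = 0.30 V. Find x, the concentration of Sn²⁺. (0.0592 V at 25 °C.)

8.6 × 10^-5 M

From the Nernst equation, log Q = n(E° − E)/0.0592 = 2(0.30 − 0.238)/0.0592 = 2.095, so Q = 124.
With Q = [Fe²⁺]/[Sn²⁺] and the known concentrations, [Sn²⁺] in the denominator gives [Sn²⁺] = 8.6 × 10^-5 M.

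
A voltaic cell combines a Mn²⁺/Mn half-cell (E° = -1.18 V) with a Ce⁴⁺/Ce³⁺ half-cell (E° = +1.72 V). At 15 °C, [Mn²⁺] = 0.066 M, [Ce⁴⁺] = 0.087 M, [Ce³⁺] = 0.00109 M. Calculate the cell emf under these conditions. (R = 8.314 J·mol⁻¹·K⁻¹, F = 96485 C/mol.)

3.04 V

The Ce⁴⁺/Ce³⁺ couple has the higher reduction potential and acts as the cathode, so E°_cell = +1.72 − (-1.18) = 2.90 V.
Balancing electrons gives n = 2; the reaction quotient is Q = [Mn²⁺]·[Ce³⁺]^2/[Ce⁴⁺]^2 = 1.04 × 10^-5.
E = E° − (RT/nF) ln Q = 2.90 − (8.314×288)/(2×96485) × (-11.478) = 2.900 + 0.142 = 3.042 V.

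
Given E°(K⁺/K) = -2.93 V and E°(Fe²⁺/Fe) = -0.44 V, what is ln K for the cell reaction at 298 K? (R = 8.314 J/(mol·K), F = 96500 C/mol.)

ln K = 194.0

E°_cell = -0.44 − (-2.93) = 2.49 V, with n = 2 electrons transferred.
At equilibrium E = 0, so the Nernst equation gives ln K = nFE°/RT = (2)(96500)(2.49)/((8.314)(298)) = 193.97.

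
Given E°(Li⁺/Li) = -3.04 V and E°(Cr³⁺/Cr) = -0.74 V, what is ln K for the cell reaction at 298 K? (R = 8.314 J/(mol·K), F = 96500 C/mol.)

E°_cell = -0.74 − (-3.04) = 2.30 V, with n = 3 electrons transferred.
At equilibrium E = 0, so the Nernst equation gives ln K = nFE°/RT = (3)(96500)(2.30)/((8.314)(298)) = 268.75.

ln K = 268.8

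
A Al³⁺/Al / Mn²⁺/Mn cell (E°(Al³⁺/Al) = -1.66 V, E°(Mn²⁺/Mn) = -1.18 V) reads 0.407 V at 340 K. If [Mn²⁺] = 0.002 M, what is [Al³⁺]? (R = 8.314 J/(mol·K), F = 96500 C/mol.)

From the Nernst equation, ln Q = nF(E° − E)/RT = 6×96500×(0.48 − 0.407)/(8.314×340) = 14.952, so Q = 3.12 × 10^6.
With Q = [Al³⁺]^2/[Mn²⁺]^3 and the known concentrations, [Al³⁺]^2 in the numerator gives [Al³⁺] = 0.16 M.

0.16 M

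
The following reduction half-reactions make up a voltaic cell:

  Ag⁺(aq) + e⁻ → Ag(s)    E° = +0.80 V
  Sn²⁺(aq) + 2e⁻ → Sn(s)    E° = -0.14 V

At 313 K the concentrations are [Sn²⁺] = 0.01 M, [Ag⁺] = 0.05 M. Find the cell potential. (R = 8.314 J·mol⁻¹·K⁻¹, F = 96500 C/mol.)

0.921 V

The Ag⁺/Ag couple has the higher reduction potential and acts as the cathode, so E°_cell = +0.80 − (-0.14) = 0.94 V.
Balancing electrons gives n = 2; the reaction quotient is Q = [Sn²⁺]/[Ag⁺]^2 = 4.00.
E = E° − (RT/nF) ln Q = 0.94 − (8.314×313)/(2×96500) × (1.386) = 0.940 − 0.019 = 0.921 V.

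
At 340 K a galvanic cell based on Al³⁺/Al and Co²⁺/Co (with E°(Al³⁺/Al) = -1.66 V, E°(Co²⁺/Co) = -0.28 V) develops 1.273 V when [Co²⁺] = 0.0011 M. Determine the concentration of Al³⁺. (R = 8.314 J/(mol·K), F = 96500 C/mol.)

From the Nernst equation, ln Q = nF(E° − E)/RT = 6×96500×(1.38 − 1.273)/(8.314×340) = 21.917, so Q = 3.3 × 10^9.
With Q = [Al³⁺]^2/[Co²⁺]^3 and the known concentrations, [Al³⁺]^2 in the numerator gives [Al³⁺] = 2.1 M.

2.1 M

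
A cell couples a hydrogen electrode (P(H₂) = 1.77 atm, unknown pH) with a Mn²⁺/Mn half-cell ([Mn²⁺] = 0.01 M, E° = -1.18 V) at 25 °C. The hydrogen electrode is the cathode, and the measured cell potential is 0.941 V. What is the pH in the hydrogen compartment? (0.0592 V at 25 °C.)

E°_cell = 1.18 V and n = 2.
log Q = n(E° − E)/0.0592 = 2×(1.18 − 0.941)/0.0592 = 8.074.
With Q = [Mn²⁺]·P(H₂) / [H⁺]^2, solving for [H⁺] gives log[H⁺] = -4.913, so pH = 4.91.

pH = 4.91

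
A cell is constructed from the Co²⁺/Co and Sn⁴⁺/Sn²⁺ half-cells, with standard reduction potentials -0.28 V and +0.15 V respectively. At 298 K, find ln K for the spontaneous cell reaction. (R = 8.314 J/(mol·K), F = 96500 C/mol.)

E°_cell = +0.15 − (-0.28) = 0.43 V, with n = 2 electrons transferred.
At equilibrium E = 0, so the Nernst equation gives ln K = nFE°/RT = (2)(96500)(0.43)/((8.314)(298)) = 33.50.

ln K = 33.5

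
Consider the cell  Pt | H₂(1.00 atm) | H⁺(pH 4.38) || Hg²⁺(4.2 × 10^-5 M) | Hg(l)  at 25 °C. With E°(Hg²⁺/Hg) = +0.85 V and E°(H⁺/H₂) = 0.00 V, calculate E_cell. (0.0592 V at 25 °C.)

The Hg²⁺/Hg couple is the cathode, so E°_cell = 0.85 V; n = 2.
[H⁺] = 10^(−4.38) = 4.2 × 10^-5 M, and Q = [H⁺]^2 / ([Hg²⁺]·P(H₂)) = 4.14 × 10^-5.
E = E° − (0.0592/2) log Q = 0.85 − (0.0592/2)(-4.383) = 0.980 V.

0.98 V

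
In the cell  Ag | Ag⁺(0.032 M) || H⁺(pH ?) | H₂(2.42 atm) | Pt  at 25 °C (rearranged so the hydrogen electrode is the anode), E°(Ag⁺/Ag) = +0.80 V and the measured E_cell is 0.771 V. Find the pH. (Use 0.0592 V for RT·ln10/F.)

pH = 0.81

E°_cell = 0.80 V and n = 2.
log Q = n(E° − E)/0.0592 = 2×(0.80 − 0.771)/0.0592 = 0.980.
With Q = [H⁺]^2 / ([Ag⁺]^2·P(H₂)), solving for [H⁺] gives log[H⁺] = -0.813, so pH = 0.81.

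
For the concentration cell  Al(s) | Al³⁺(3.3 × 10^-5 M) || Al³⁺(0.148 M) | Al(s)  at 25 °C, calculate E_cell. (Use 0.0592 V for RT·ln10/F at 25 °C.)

Both half-cells are Al³⁺/Al, so E°_cell = 0. The concentrated side is the cathode; the cell reaction moves Al³⁺ from high to low concentration with n = 3.
Q = [Al³⁺]_dilute/[Al³⁺]_conc = 3.3 × 10^-5/0.148 = 2.23 × 10^-4.
E = 0 − (0.0592/3) log Q = −(0.0592/3)(-3.652) = 0.0721 V.

0.072 V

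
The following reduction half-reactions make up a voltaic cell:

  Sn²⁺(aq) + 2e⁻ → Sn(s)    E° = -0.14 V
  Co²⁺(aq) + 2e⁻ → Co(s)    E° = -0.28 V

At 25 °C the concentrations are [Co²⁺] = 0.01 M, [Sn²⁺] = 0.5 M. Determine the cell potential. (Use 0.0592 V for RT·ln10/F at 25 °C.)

The Sn²⁺/Sn couple has the higher reduction potential and acts as the cathode, so E°_cell = -0.14 − (-0.28) = 0.14 V.
Balancing electrons gives n = 2; the reaction quotient is Q = [Co²⁺]/[Sn²⁺] = 0.0200.
At 25 °C, E = E° − (0.0592/n) log Q = 0.14 − (0.0592/2)(-1.699) = 0.140 + 0.050 = 0.190 V.

0.190 V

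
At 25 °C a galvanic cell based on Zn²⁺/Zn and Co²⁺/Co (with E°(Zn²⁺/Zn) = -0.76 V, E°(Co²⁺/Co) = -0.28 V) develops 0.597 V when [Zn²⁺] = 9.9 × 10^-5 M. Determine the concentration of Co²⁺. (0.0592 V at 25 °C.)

From the Nernst equation, log Q = n(E° − E)/0.0592 = 2(0.48 − 0.597)/0.0592 = -3.953, so Q = 1.12 × 10^-4.
With Q = [Zn²⁺]/[Co²⁺] and the known concentrations, [Co²⁺] in the denominator gives [Co²⁺] = 0.89 M.

0.89 M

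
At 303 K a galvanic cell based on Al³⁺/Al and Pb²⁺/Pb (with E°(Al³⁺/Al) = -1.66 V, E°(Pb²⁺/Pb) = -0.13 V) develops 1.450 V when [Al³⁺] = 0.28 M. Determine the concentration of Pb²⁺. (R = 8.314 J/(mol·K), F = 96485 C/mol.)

9.3 × 10^-4 M

From the Nernst equation, ln Q = nF(E° − E)/RT = 6×96485×(1.53 − 1.450)/(8.314×303) = 18.384, so Q = 9.64 × 10^7.
With Q = [Al³⁺]^2/[Pb²⁺]^3 and the known concentrations, [Pb²⁺]^3 in the denominator gives [Pb²⁺] = 9.3 × 10^-4 M.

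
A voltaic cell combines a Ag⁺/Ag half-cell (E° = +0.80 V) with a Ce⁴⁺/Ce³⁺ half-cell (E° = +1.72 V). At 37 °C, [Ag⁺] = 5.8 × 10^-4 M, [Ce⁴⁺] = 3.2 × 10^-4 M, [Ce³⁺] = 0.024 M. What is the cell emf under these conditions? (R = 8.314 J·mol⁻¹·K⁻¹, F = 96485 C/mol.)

1.00 V

The Ce⁴⁺/Ce³⁺ couple has the higher reduction potential and acts as the cathode, so E°_cell = +1.72 − (+0.80) = 0.92 V.
Balancing electrons gives n = 1; the reaction quotient is Q = [Ag⁺]·[Ce³⁺]/[Ce⁴⁺] = 0.0435.
E = E° − (RT/nF) ln Q = 0.92 − (8.314×310)/(1×96485) × (-3.135) = 0.920 + 0.084 = 1.004 V.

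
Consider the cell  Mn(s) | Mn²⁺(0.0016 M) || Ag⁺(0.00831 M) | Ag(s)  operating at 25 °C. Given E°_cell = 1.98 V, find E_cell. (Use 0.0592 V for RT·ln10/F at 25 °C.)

1.94 V

Balancing electrons gives n = 2; the reaction quotient is Q = [Mn²⁺]/[Ag⁺]^2 = 23.2.
At 25 °C, E = E° − (0.0592/n) log Q = 1.98 − (0.0592/2)(1.365) = 1.980 − 0.040 = 1.940 V.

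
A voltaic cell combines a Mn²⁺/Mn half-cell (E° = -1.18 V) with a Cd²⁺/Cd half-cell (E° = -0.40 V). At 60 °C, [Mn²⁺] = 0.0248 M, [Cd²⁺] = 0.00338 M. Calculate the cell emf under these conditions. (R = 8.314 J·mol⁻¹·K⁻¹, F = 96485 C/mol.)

0.751 V

The Cd²⁺/Cd couple has the higher reduction potential and acts as the cathode, so E°_cell = -0.40 − (-1.18) = 0.78 V.
Balancing electrons gives n = 2; the reaction quotient is Q = [Mn²⁺]/[Cd²⁺] = 7.34.
E = E° − (RT/nF) ln Q = 0.78 − (8.314×333)/(2×96485) × (1.993) = 0.780 − 0.029 = 0.751 V.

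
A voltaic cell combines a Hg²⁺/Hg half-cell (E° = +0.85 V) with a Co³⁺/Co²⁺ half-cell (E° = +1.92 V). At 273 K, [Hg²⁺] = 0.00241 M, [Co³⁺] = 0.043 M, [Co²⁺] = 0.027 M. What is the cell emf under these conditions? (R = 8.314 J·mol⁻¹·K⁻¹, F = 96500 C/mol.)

1.15 V

The Co³⁺/Co²⁺ couple has the higher reduction potential and acts as the cathode, so E°_cell = +1.92 − (+0.85) = 1.07 V.
Balancing electrons gives n = 2; the reaction quotient is Q = [Hg²⁺]·[Co²⁺]^2/[Co³⁺]^2 = 9.5 × 10^-4.
E = E° − (RT/nF) ln Q = 1.07 − (8.314×273)/(2×96500) × (-6.959) = 1.070 + 0.082 = 1.152 V.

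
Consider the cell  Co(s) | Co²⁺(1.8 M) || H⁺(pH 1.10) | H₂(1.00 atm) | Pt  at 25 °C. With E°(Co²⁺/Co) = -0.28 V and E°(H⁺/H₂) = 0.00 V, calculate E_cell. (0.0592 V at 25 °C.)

The hydrogen couple is the cathode, so E°_cell = 0.28 V; n = 2.
[H⁺] = 10^(−1.10) = 0.079 M, and Q = [Co²⁺]·P(H₂) / [H⁺]^2 = 285.
E = E° − (0.0592/2) log Q = 0.28 − (0.0592/2)(2.455) = 0.207 V.

0.21 V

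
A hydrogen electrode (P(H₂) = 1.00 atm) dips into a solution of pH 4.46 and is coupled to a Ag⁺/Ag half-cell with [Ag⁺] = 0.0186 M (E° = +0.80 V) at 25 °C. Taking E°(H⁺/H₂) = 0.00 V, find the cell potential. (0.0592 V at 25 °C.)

0.96 V

The Ag⁺/Ag couple is the cathode, so E°_cell = 0.80 V; n = 2.
[H⁺] = 10^(−4.46) = 3.5 × 10^-5 M, and Q = [H⁺]^2 / ([Ag⁺]^2·P(H₂)) = 3.48 × 10^-6.
E = E° − (0.0592/2) log Q = 0.80 − (0.0592/2)(-5.459) = 0.962 V.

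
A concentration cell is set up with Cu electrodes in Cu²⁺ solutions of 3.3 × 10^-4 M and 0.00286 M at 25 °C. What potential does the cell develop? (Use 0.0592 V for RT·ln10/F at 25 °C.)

Both half-cells are Cu²⁺/Cu, so E°_cell = 0. The concentrated side is the cathode; the cell reaction moves Cu²⁺ from high to low concentration with n = 2.
Q = [Cu²⁺]_dilute/[Cu²⁺]_conc = 3.3 × 10^-4/0.00286 = 0.115.
E = 0 − (0.0592/2) log Q = −(0.0592/2)(-0.938) = 0.0278 V.

0.028 V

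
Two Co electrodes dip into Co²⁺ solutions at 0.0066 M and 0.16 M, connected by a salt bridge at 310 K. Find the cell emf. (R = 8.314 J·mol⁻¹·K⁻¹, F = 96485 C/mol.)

0.043 V

Both half-cells are Co²⁺/Co, so E°_cell = 0. The concentrated side is the cathode; the cell reaction moves Co²⁺ from high to low concentration with n = 2.
Q = [Co²⁺]_dilute/[Co²⁺]_conc = 0.0066/0.16 = 0.0412.
E = 0 − (RT/nF) ln Q = −((8.314×310)/(2×96485))(-3.188) = 0.0426 V.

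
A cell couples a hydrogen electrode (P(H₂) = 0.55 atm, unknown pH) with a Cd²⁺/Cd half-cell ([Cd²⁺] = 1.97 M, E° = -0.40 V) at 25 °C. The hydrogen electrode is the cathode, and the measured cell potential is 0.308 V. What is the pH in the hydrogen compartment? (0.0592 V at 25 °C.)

E°_cell = 0.40 V and n = 2.
log Q = n(E° − E)/0.0592 = 2×(0.40 − 0.308)/0.0592 = 3.108.
With Q = [Cd²⁺]·P(H₂) / [H⁺]^2, solving for [H⁺] gives log[H⁺] = -1.537, so pH = 1.54.

pH = 1.54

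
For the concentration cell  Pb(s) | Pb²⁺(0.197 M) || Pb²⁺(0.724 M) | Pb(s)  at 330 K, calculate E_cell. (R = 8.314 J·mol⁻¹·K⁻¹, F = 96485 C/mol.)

0.019 V

Both half-cells are Pb²⁺/Pb, so E°_cell = 0. The concentrated side is the cathode; the cell reaction moves Pb²⁺ from high to low concentration with n = 2.
Q = [Pb²⁺]_dilute/[Pb²⁺]_conc = 0.197/0.724 = 0.272.
E = 0 − (RT/nF) ln Q = −((8.314×330)/(2×96485))(-1.302) = 0.0185 V.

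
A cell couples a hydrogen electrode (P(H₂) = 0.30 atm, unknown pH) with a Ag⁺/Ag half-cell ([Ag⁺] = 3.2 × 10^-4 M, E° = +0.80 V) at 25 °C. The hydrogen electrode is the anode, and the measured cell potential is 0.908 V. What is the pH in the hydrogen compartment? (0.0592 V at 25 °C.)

E°_cell = 0.80 V and n = 2.
log Q = n(E° − E)/0.0592 = 2×(0.80 − 0.908)/0.0592 = -3.649.
With Q = [H⁺]^2 / ([Ag⁺]^2·P(H₂)), solving for [H⁺] gives log[H⁺] = -5.581, so pH = 5.58.

pH = 5.58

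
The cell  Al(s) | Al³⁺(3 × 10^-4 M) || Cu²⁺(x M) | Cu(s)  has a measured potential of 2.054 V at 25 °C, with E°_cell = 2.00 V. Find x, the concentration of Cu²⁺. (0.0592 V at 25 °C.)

0.3 M

From the Nernst equation, log Q = n(E° − E)/0.0592 = 6(2.00 − 2.054)/0.0592 = -5.473, so Q = 3.37 × 10^-6.
With Q = [Al³⁺]^2/[Cu²⁺]^3 and the known concentrations, [Cu²⁺]^3 in the denominator gives [Cu²⁺] = 0.3 M.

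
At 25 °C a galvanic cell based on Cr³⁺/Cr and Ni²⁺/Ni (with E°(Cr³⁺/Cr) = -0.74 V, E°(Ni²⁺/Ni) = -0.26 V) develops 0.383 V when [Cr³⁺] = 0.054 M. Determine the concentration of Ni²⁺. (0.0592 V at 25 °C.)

7.5 × 10^-5 M

From the Nernst equation, log Q = n(E° − E)/0.0592 = 6(0.48 − 0.383)/0.0592 = 9.831, so Q = 6.78 × 10^9.
With Q = [Cr³⁺]^2/[Ni²⁺]^3 and the known concentrations, [Ni²⁺]^3 in the denominator gives [Ni²⁺] = 7.5 × 10^-5 M.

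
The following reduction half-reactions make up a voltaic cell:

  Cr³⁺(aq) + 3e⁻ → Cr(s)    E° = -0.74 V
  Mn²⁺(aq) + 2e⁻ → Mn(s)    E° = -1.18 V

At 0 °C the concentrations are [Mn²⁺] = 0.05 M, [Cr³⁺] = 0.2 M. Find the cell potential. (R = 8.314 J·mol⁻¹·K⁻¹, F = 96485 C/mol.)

The Cr³⁺/Cr couple has the higher reduction potential and acts as the cathode, so E°_cell = -0.74 − (-1.18) = 0.44 V.
Balancing electrons gives n = 6; the reaction quotient is Q = [Mn²⁺]^3/[Cr³⁺]^2 = 0.00312.
E = E° − (RT/nF) ln Q = 0.44 − (8.314×273)/(6×96485) × (-5.768) = 0.440 + 0.023 = 0.463 V.

0.463 V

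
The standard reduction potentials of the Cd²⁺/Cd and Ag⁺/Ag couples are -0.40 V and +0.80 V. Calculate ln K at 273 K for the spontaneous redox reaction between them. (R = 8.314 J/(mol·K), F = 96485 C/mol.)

ln K = 102.0

E°_cell = +0.80 − (-0.40) = 1.20 V, with n = 2 electrons transferred.
At equilibrium E = 0, so the Nernst equation gives ln K = nFE°/RT = (2)(96485)(1.20)/((8.314)(273)) = 102.02.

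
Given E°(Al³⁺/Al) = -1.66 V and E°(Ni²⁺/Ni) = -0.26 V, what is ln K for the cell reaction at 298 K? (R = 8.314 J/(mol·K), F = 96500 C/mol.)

E°_cell = -0.26 − (-1.66) = 1.40 V, with n = 6 electrons transferred.
At equilibrium E = 0, so the Nernst equation gives ln K = nFE°/RT = (6)(96500)(1.40)/((8.314)(298)) = 327.18.

ln K = 327.2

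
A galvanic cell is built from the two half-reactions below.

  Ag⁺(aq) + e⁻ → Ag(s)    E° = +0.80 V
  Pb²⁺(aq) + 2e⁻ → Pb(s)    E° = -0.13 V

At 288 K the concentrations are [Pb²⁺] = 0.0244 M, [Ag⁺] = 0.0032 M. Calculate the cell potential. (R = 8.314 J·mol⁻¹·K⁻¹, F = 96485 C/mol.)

The Ag⁺/Ag couple has the higher reduction potential and acts as the cathode, so E°_cell = +0.80 − (-0.13) = 0.93 V.
Balancing electrons gives n = 2; the reaction quotient is Q = [Pb²⁺]/[Ag⁺]^2 = 2380.
E = E° − (RT/nF) ln Q = 0.93 − (8.314×288)/(2×96485) × (7.776) = 0.930 − 0.096 = 0.834 V.

0.834 V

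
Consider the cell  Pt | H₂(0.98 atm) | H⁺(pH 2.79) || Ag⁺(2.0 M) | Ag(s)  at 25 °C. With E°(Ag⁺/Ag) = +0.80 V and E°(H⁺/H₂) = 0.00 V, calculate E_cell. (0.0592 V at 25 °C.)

The Ag⁺/Ag couple is the cathode, so E°_cell = 0.80 V; n = 2.
[H⁺] = 10^(−2.79) = 0.0016 M, and Q = [H⁺]^2 / ([Ag⁺]^2·P(H₂)) = 6.71 × 10^-7.
E = E° − (0.0592/2) log Q = 0.80 − (0.0592/2)(-6.173) = 0.983 V.

0.98 V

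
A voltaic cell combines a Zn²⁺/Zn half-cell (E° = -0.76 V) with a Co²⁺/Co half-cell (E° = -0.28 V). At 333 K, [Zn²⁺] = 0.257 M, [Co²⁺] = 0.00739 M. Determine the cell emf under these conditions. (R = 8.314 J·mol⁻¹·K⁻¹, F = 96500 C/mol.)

The Co²⁺/Co couple has the higher reduction potential and acts as the cathode, so E°_cell = -0.28 − (-0.76) = 0.48 V.
Balancing electrons gives n = 2; the reaction quotient is Q = [Zn²⁺]/[Co²⁺] = 34.8.
E = E° − (RT/nF) ln Q = 0.48 − (8.314×333)/(2×96500) × (3.549) = 0.480 − 0.051 = 0.429 V.

0.429 V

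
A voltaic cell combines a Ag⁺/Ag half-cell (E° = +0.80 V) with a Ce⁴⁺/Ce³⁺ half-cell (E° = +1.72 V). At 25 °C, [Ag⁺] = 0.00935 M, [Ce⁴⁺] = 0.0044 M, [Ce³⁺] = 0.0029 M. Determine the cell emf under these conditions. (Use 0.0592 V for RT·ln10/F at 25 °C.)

1.05 V

The Ce⁴⁺/Ce³⁺ couple has the higher reduction potential and acts as the cathode, so E°_cell = +1.72 − (+0.80) = 0.92 V.
Balancing electrons gives n = 1; the reaction quotient is Q = [Ag⁺]·[Ce³⁺]/[Ce⁴⁺] = 0.00616.
At 25 °C, E = E° − (0.0592/n) log Q = 0.92 − (0.0592/1)(-2.210) = 0.920 + 0.131 = 1.051 V.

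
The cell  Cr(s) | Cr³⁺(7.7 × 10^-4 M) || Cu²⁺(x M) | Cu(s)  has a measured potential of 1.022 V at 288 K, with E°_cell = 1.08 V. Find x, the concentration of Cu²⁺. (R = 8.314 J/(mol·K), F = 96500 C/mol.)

7.8 × 10^-5 M

From the Nernst equation, ln Q = nF(E° − E)/RT = 6×96500×(1.08 − 1.022)/(8.314×288) = 14.025, so Q = 1.23 × 10^6.
With Q = [Cr³⁺]^2/[Cu²⁺]^3 and the known concentrations, [Cu²⁺]^3 in the denominator gives [Cu²⁺] = 7.8 × 10^-5 M.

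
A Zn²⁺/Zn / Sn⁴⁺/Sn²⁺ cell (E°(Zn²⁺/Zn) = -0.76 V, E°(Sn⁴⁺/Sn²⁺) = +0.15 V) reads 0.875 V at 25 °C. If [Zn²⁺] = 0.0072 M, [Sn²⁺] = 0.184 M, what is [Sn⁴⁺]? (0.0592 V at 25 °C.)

From the Nernst equation, log Q = n(E° − E)/0.0592 = 2(0.91 − 0.875)/0.0592 = 1.182, so Q = 15.2.
With Q = [Zn²⁺]·[Sn²⁺]/[Sn⁴⁺] and the known concentrations, [Sn⁴⁺] in the denominator gives [Sn⁴⁺] = 8.7 × 10^-5 M.

8.7 × 10^-5 M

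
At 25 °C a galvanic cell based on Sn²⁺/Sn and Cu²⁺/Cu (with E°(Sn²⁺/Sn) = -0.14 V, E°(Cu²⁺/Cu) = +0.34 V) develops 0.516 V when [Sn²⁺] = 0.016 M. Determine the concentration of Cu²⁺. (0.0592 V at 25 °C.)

0.26 M

From the Nernst equation, log Q = n(E° − E)/0.0592 = 2(0.48 − 0.516)/0.0592 = -1.216, so Q = 0.0608.
With Q = [Sn²⁺]/[Cu²⁺] and the known concentrations, [Cu²⁺] in the denominator gives [Cu²⁺] = 0.26 M.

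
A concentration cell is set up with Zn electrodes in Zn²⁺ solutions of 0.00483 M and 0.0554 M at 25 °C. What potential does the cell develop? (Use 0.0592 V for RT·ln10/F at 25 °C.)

Both half-cells are Zn²⁺/Zn, so E°_cell = 0. The concentrated side is the cathode; the cell reaction moves Zn²⁺ from high to low concentration with n = 2.
Q = [Zn²⁺]_dilute/[Zn²⁺]_conc = 0.00483/0.0554 = 0.0872.
E = 0 − (0.0592/2) log Q = −(0.0592/2)(-1.060) = 0.0314 V.

0.031 V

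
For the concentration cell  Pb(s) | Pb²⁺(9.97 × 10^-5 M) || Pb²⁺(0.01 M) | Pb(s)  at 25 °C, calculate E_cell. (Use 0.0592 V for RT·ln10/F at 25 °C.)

0.059 V

Both half-cells are Pb²⁺/Pb, so E°_cell = 0. The concentrated side is the cathode; the cell reaction moves Pb²⁺ from high to low concentration with n = 2.
Q = [Pb²⁺]_dilute/[Pb²⁺]_conc = 9.97 × 10^-5/0.01 = 0.00997.
E = 0 − (0.0592/2) log Q = −(0.0592/2)(-2.001) = 0.0592 V.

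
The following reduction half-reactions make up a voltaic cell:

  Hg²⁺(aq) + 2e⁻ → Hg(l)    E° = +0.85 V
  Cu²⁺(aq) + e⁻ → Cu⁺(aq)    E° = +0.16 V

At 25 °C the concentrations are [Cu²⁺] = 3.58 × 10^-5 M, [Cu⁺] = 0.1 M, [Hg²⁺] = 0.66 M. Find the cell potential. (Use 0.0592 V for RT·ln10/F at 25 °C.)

The Hg²⁺/Hg couple has the higher reduction potential and acts as the cathode, so E°_cell = +0.85 − (+0.16) = 0.69 V.
Balancing electrons gives n = 2; the reaction quotient is Q = [Cu²⁺]^2/([Cu⁺]^2·[Hg²⁺]) = 1.94 × 10^-7.
At 25 °C, E = E° − (0.0592/n) log Q = 0.69 − (0.0592/2)(-6.712) = 0.690 + 0.199 = 0.889 V.

0.889 V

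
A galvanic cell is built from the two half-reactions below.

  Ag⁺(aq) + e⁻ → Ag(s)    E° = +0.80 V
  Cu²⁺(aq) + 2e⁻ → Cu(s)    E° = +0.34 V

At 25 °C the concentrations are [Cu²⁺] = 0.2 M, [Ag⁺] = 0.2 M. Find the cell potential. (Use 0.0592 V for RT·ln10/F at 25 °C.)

0.439 V

The Ag⁺/Ag couple has the higher reduction potential and acts as the cathode, so E°_cell = +0.80 − (+0.34) = 0.46 V.
Balancing electrons gives n = 2; the reaction quotient is Q = [Cu²⁺]/[Ag⁺]^2 = 5.00.
At 25 °C, E = E° − (0.0592/n) log Q = 0.46 − (0.0592/2)(0.699) = 0.460 − 0.021 = 0.439 V.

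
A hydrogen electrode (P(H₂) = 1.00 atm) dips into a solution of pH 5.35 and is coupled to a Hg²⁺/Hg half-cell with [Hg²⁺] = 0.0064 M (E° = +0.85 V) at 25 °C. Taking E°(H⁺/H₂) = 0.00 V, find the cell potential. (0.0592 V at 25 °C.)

The Hg²⁺/Hg couple is the cathode, so E°_cell = 0.85 V; n = 2.
[H⁺] = 10^(−5.35) = 4.5 × 10^-6 M, and Q = [H⁺]^2 / ([Hg²⁺]·P(H₂)) = 3.12 × 10^-9.
E = E° − (0.0592/2) log Q = 0.85 − (0.0592/2)(-8.506) = 1.102 V.

1.10 V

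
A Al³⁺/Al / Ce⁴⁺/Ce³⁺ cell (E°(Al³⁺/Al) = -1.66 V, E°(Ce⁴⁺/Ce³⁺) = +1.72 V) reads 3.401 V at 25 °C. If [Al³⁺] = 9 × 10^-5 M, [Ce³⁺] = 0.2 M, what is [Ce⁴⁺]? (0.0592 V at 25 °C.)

From the Nernst equation, log Q = n(E° − E)/0.0592 = 3(3.38 − 3.401)/0.0592 = -1.064, so Q = 0.0863.
With Q = [Al³⁺]·[Ce³⁺]^3/[Ce⁴⁺]^3 and the known concentrations, [Ce⁴⁺]^3 in the denominator gives [Ce⁴⁺] = 0.02 M.

0.02 M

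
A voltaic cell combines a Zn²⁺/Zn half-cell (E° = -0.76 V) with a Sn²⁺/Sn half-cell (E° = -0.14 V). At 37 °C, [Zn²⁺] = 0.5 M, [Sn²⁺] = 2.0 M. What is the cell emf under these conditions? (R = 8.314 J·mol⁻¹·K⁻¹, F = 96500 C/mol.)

The Sn²⁺/Sn couple has the higher reduction potential and acts as the cathode, so E°_cell = -0.14 − (-0.76) = 0.62 V.
Balancing electrons gives n = 2; the reaction quotient is Q = [Zn²⁺]/[Sn²⁺] = 0.250.
E = E° − (RT/nF) ln Q = 0.62 − (8.314×310)/(2×96500) × (-1.386) = 0.620 + 0.019 = 0.639 V.

0.639 V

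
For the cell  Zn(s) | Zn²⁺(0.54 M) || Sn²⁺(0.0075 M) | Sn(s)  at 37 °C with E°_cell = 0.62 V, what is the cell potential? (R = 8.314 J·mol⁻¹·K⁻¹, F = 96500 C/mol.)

0.563 V

Balancing electrons gives n = 2; the reaction quotient is Q = [Zn²⁺]/[Sn²⁺] = 72.0.
E = E° − (RT/nF) ln Q = 0.62 − (8.314×310)/(2×96500) × (4.277) = 0.620 − 0.057 = 0.563 V.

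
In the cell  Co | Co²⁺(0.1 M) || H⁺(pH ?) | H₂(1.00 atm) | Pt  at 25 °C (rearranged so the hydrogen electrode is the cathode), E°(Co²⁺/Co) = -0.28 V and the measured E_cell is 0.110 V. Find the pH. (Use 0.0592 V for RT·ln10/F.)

E°_cell = 0.28 V and n = 2.
log Q = n(E° − E)/0.0592 = 2×(0.28 − 0.110)/0.0592 = 5.743.
With Q = [Co²⁺]·P(H₂) / [H⁺]^2, solving for [H⁺] gives log[H⁺] = -3.372, so pH = 3.37.

pH = 3.37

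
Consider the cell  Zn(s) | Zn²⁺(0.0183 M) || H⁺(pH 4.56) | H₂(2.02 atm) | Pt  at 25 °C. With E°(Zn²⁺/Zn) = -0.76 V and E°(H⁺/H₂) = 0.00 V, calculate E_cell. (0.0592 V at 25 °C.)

0.53 V

The hydrogen couple is the cathode, so E°_cell = 0.76 V; n = 2.
[H⁺] = 10^(−4.56) = 2.8 × 10^-5 M, and Q = [Zn²⁺]·P(H₂) / [H⁺]^2 = 4.87 × 10^7.
E = E° − (0.0592/2) log Q = 0.76 − (0.0592/2)(7.688) = 0.532 V.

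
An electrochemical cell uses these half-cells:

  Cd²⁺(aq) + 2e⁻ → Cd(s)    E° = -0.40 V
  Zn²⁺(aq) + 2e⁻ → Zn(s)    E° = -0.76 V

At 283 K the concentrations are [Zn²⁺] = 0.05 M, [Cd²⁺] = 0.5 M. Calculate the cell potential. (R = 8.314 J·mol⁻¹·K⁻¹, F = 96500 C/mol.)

0.388 V

The Cd²⁺/Cd couple has the higher reduction potential and acts as the cathode, so E°_cell = -0.40 − (-0.76) = 0.36 V.
Balancing electrons gives n = 2; the reaction quotient is Q = [Zn²⁺]/[Cd²⁺] = 0.100.
E = E° − (RT/nF) ln Q = 0.36 − (8.314×283)/(2×96500) × (-2.303) = 0.360 + 0.028 = 0.388 V.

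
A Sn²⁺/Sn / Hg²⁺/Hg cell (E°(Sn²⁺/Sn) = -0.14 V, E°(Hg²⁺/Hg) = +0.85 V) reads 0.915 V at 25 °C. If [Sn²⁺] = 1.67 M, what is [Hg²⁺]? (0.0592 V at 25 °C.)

0.0049 M

From the Nernst equation, log Q = n(E° − E)/0.0592 = 2(0.99 − 0.915)/0.0592 = 2.534, so Q = 342.
With Q = [Sn²⁺]/[Hg²⁺] and the known concentrations, [Hg²⁺] in the denominator gives [Hg²⁺] = 0.0049 M.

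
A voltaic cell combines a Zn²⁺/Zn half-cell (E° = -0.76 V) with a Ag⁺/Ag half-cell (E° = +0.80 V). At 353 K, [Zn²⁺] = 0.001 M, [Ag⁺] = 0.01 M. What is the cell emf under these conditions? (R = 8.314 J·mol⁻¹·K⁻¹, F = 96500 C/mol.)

The Ag⁺/Ag couple has the higher reduction potential and acts as the cathode, so E°_cell = +0.80 − (-0.76) = 1.56 V.
Balancing electrons gives n = 2; the reaction quotient is Q = [Zn²⁺]/[Ag⁺]^2 = 10.0.
E = E° − (RT/nF) ln Q = 1.56 − (8.314×353)/(2×96500) × (2.303) = 1.560 − 0.035 = 1.525 V.

1.52 V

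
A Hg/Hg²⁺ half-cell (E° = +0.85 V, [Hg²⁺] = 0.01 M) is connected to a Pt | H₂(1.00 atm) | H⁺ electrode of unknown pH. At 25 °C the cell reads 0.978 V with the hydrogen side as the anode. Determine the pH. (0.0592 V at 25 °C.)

E°_cell = 0.85 V and n = 2.
log Q = n(E° − E)/0.0592 = 2×(0.85 − 0.978)/0.0592 = -4.324.
With Q = [H⁺]^2 / ([Hg²⁺]·P(H₂)), solving for [H⁺] gives log[H⁺] = -3.162, so pH = 3.16.

pH = 3.16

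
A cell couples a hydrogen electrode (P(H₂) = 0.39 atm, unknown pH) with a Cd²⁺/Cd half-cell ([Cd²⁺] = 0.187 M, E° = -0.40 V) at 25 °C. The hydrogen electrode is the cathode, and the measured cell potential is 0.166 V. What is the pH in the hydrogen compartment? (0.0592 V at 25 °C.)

pH = 4.52

E°_cell = 0.40 V and n = 2.
log Q = n(E° − E)/0.0592 = 2×(0.40 − 0.166)/0.0592 = 7.905.
With Q = [Cd²⁺]·P(H₂) / [H⁺]^2, solving for [H⁺] gives log[H⁺] = -4.521, so pH = 4.52.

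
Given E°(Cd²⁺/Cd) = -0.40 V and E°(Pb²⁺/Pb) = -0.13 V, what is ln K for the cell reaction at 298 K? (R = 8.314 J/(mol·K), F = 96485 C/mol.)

ln K = 21.0

E°_cell = -0.13 − (-0.40) = 0.27 V, with n = 2 electrons transferred.
At equilibrium E = 0, so the Nernst equation gives ln K = nFE°/RT = (2)(96485)(0.27)/((8.314)(298)) = 21.03.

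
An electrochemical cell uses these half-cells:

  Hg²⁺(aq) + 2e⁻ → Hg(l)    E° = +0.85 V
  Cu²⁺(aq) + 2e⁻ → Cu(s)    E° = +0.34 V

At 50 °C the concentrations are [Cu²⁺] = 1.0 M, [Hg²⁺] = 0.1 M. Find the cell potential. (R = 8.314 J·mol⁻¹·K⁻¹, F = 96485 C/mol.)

0.478 V

The Hg²⁺/Hg couple has the higher reduction potential and acts as the cathode, so E°_cell = +0.85 − (+0.34) = 0.51 V.
Balancing electrons gives n = 2; the reaction quotient is Q = [Cu²⁺]/[Hg²⁺] = 10.0.
E = E° − (RT/nF) ln Q = 0.51 − (8.314×323)/(2×96485) × (2.303) = 0.510 − 0.032 = 0.478 V.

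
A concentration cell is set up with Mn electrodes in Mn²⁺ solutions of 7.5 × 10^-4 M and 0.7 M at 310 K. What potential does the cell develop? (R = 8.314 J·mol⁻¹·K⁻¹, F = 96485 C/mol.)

0.091 V

Both half-cells are Mn²⁺/Mn, so E°_cell = 0. The concentrated side is the cathode; the cell reaction moves Mn²⁺ from high to low concentration with n = 2.
Q = [Mn²⁺]_dilute/[Mn²⁺]_conc = 7.5 × 10^-4/0.7 = 0.00107.
E = 0 − (RT/nF) ln Q = −((8.314×310)/(2×96485))(-6.839) = 0.0913 V.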